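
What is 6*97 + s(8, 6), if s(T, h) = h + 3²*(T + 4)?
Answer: 696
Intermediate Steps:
s(T, h) = 36 + h + 9*T (s(T, h) = h + 9*(4 + T) = h + (36 + 9*T) = 36 + h + 9*T)
6*97 + s(8, 6) = 6*97 + (36 + 6 + 9*8) = 582 + (36 + 6 + 72) = 582 + 114 = 696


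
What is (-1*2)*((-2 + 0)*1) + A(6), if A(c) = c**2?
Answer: 40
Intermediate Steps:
(-1*2)*((-2 + 0)*1) + A(6) = (-1*2)*((-2 + 0)*1) + 6**2 = -(-4) + 36 = -2*(-2) + 36 = 4 + 36 = 40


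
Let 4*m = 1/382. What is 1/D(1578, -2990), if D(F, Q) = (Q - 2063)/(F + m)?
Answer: -2411185/7720984 ≈ -0.31229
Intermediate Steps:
m = 1/1528 (m = (¼)/382 = (¼)*(1/382) = 1/1528 ≈ 0.00065445)
D(F, Q) = (-2063 + Q)/(1/1528 + F) (D(F, Q) = (Q - 2063)/(F + 1/1528) = (-2063 + Q)/(1/1528 + F))
1/D(1578, -2990) = 1/(1528*(-2063 - 2990)/(1 + 1528*1578)) = 1/(1528*(-5053)/(1 + 2411184)) = 1/(1528*(-5053)/2411185) = 1/(1528*(1/2411185)*(-5053)) = 1/(-7720984/2411185) = -2411185/7720984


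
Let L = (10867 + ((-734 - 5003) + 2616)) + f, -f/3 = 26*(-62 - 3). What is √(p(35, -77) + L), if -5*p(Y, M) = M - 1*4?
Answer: 3*√35645/5 ≈ 113.28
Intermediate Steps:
f = 5070 (f = -78*(-62 - 3) = -78*(-65) = -3*(-1690) = 5070)
p(Y, M) = ⅘ - M/5 (p(Y, M) = -(M - 1*4)/5 = -(M - 4)/5 = -(-4 + M)/5 = ⅘ - M/5)
L = 12816 (L = (10867 + ((-734 - 5003) + 2616)) + 5070 = (10867 + (-5737 + 2616)) + 5070 = (10867 - 3121) + 5070 = 7746 + 5070 = 12816)
√(p(35, -77) + L) = √((⅘ - ⅕*(-77)) + 12816) = √((⅘ + 77/5) + 12816) = √(81/5 + 12816) = √(64161/5) = 3*√35645/5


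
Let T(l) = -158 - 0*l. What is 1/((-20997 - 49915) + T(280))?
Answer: -1/71070 ≈ -1.4071e-5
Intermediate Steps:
T(l) = -158 (T(l) = -158 - 1*0 = -158 + 0 = -158)
1/((-20997 - 49915) + T(280)) = 1/((-20997 - 49915) - 158) = 1/(-70912 - 158) = 1/(-71070) = -1/71070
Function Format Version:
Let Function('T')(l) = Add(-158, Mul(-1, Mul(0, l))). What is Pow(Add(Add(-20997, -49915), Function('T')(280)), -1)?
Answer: Rational(-1, 71070) ≈ -1.4071e-5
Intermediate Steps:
Function('T')(l) = -158 (Function('T')(l) = Add(-158, Mul(-1, 0)) = Add(-158, 0) = -158)
Pow(Add(Add(-20997, -49915), Function('T')(280)), -1) = Pow(Add(Add(-20997, -49915), -158), -1) = Pow(Add(-70912, -158), -1) = Pow(-71070, -1) = Rational(-1, 71070)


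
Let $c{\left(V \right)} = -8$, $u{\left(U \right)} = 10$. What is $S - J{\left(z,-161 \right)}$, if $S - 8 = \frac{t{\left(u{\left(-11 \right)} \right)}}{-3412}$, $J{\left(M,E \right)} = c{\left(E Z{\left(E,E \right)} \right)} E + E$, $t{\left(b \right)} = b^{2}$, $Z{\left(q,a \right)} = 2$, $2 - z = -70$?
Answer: $- \frac{954532}{853} \approx -1119.0$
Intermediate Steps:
$z = 72$ ($z = 2 - -70 = 2 + 70 = 72$)
$J{\left(M,E \right)} = - 7 E$ ($J{\left(M,E \right)} = - 8 E + E = - 7 E$)
$S = \frac{6799}{853}$ ($S = 8 + \frac{10^{2}}{-3412} = 8 + 100 \left(- \frac{1}{3412}\right) = 8 - \frac{25}{853} = \frac{6799}{853} \approx 7.9707$)
$S - J{\left(z,-161 \right)} = \frac{6799}{853} - \left(-7\right) \left(-161\right) = \frac{6799}{853} - 1127 = - \frac{954532}{853}$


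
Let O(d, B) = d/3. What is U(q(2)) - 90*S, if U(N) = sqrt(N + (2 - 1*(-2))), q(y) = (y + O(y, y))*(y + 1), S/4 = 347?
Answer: -124920 + 2*sqrt(3) ≈ -1.2492e+5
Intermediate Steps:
O(d, B) = d/3 (O(d, B) = d*(1/3) = d/3)
S = 1388 (S = 4*347 = 1388)
q(y) = 4*y*(1 + y)/3 (q(y) = (y + y/3)*(y + 1) = (4*y/3)*(1 + y) = 4*y*(1 + y)/3)
U(N) = sqrt(4 + N) (U(N) = sqrt(N + (2 + 2)) = sqrt(N + 4) = sqrt(4 + N))
U(q(2)) - 90*S = sqrt(4 + (4/3)*2*(1 + 2)) - 90*1388 = sqrt(4 + (4/3)*2*3) - 124920 = sqrt(4 + 8) - 124920 = sqrt(12) - 124920 = 2*sqrt(3) - 124920 = -124920 + 2*sqrt(3)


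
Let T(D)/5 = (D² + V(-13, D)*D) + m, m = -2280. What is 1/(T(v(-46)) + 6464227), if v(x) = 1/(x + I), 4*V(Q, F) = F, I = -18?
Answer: 16384/105723117593 ≈ 1.5497e-7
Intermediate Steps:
V(Q, F) = F/4
v(x) = 1/(-18 + x) (v(x) = 1/(x - 18) = 1/(-18 + x))
T(D) = -11400 + 25*D²/4 (T(D) = 5*((D² + (D/4)*D) - 2280) = 5*((D² + D²/4) - 2280) = 5*(5*D²/4 - 2280) = 5*(-2280 + 5*D²/4) = -11400 + 25*D²/4)
1/(T(v(-46)) + 6464227) = 1/((-11400 + 25*(1/(-18 - 46))²/4) + 6464227) = 1/((-11400 + 25*(1/(-64))²/4) + 6464227) = 1/((-11400 + 25*(-1/64)²/4) + 6464227) = 1/((-11400 + (25/4)*(1/4096)) + 6464227) = 1/((-11400 + 25/16384) + 6464227) = 1/(-186777575/16384 + 6464227) = 1/(105723117593/16384) = 16384/105723117593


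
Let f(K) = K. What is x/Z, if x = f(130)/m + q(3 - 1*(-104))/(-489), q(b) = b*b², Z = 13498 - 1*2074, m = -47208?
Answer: -1070960991/4883699072 ≈ -0.21929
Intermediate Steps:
Z = 11424 (Z = 13498 - 2074 = 11424)
q(b) = b³
x = -3212882973/1282484 (x = 130/(-47208) + (3 - 1*(-104))³/(-489) = 130*(-1/47208) + (3 + 104)³*(-1/489) = -65/23604 + 107³*(-1/489) = -65/23604 + 1225043*(-1/489) = -65/23604 - 1225043/489 = -3212882973/1282484 ≈ -2505.2)
x/Z = -3212882973/1282484/11424 = -3212882973/1282484*1/11424 = -1070960991/4883699072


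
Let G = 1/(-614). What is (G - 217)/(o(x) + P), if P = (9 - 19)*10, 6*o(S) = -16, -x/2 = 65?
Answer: 399717/189112 ≈ 2.1137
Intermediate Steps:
x = -130 (x = -2*65 = -130)
o(S) = -8/3 (o(S) = (1/6)*(-16) = -8/3)
G = -1/614 ≈ -0.0016287
P = -100 (P = -10*10 = -100)
(G - 217)/(o(x) + P) = (-1/614 - 217)/(-8/3 - 100) = -133239/(614*(-308/3)) = -133239/614*(-3/308) = 399717/189112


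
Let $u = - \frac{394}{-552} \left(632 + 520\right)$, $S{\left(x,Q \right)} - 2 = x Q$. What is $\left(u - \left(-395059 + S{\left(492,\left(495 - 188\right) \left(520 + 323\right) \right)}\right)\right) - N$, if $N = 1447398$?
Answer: $- \frac{2952777047}{23} \approx -1.2838 \cdot 10^{8}$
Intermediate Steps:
$S{\left(x,Q \right)} = 2 + Q x$ ($S{\left(x,Q \right)} = 2 + x Q = 2 + Q x$)
$u = \frac{18912}{23}$ ($u = \left(-394\right) \left(- \frac{1}{552}\right) 1152 = \frac{197}{276} \cdot 1152 = \frac{18912}{23} \approx 822.26$)
$\left(u - \left(-395059 + S{\left(492,\left(495 - 188\right) \left(520 + 323\right) \right)}\right)\right) - N = \left(\frac{18912}{23} + \left(395059 - \left(2 + \left(495 - 188\right) \left(520 + 323\right) 492\right)\right)\right) - 1447398 = \left(\frac{18912}{23} + \left(395059 - \left(2 + 307 \cdot 843 \cdot 492\right)\right)\right) - 1447398 = \left(\frac{18912}{23} + \left(395059 - \left(2 + 258801 \cdot 492\right)\right)\right) - 1447398 = \left(\frac{18912}{23} + \left(395059 - \left(2 + 127330092\right)\right)\right) - 1447398 = \left(\frac{18912}{23} + \left(395059 - 127330094\right)\right) - 1447398 = \left(\frac{18912}{23} - 126935035\right) - 1447398 = - \frac{2919486893}{23} - 1447398 = - \frac{2952777047}{23}$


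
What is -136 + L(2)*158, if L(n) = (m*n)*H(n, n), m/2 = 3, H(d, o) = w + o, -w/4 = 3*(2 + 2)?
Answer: -87352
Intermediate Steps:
w = -48 (w = -12*(2 + 2) = -12*4 = -4*12 = -48)
H(d, o) = -48 + o
m = 6 (m = 2*3 = 6)
L(n) = 6*n*(-48 + n) (L(n) = (6*n)*(-48 + n) = 6*n*(-48 + n))
-136 + L(2)*158 = -136 + (6*2*(-48 + 2))*158 = -136 + (6*2*(-46))*158 = -136 - 552*158 = -136 - 87216 = -87352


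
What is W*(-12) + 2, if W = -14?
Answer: 170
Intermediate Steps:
W*(-12) + 2 = -14*(-12) + 2 = 168 + 2 = 170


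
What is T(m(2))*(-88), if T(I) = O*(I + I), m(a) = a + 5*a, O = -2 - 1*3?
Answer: 10560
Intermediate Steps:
O = -5 (O = -2 - 3 = -5)
m(a) = 6*a
T(I) = -10*I (T(I) = -5*(I + I) = -10*I)
T(m(2))*(-88) = -60*2*(-88) = -10*12*(-88) = -120*(-88) = 10560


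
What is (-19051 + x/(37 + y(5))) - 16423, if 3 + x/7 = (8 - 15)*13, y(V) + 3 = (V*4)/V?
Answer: -674335/19 ≈ -35491.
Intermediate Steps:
y(V) = 1 (y(V) = -3 + (V*4)/V = -3 + (4*V)/V = -3 + 4 = 1)
x = -658 (x = -21 + 7*((8 - 15)*13) = -21 + 7*(-7*13) = -21 + 7*(-91) = -21 - 637 = -658)
(-19051 + x/(37 + y(5))) - 16423 = (-19051 - 658/(37 + 1)) - 16423 = (-19051 - 658/38) - 16423 = (-19051 - 658*1/38) - 16423 = (-19051 - 329/19) - 16423 = -362298/19 - 16423 = -674335/19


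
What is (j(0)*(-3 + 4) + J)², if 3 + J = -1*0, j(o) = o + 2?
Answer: 1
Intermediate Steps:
j(o) = 2 + o
J = -3 (J = -3 - 1*0 = -3 + 0 = -3)
(j(0)*(-3 + 4) + J)² = ((2 + 0)*(-3 + 4) - 3)² = (2*1 - 3)² = (2 - 3)² = (-1)² = 1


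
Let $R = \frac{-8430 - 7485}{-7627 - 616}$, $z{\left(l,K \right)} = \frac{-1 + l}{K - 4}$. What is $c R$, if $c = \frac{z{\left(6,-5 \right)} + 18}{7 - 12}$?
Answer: $- \frac{166577}{24729} \approx -6.7361$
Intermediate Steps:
$z{\left(l,K \right)} = \frac{-1 + l}{-4 + K}$
$R = \frac{15915}{8243}$ ($R = - \frac{15915}{-8243} = \left(-15915\right) \left(- \frac{1}{8243}\right) = \frac{15915}{8243} \approx 1.9307$)
$c = - \frac{157}{45}$ ($c = \frac{\frac{-1 + 6}{-4 - 5} + 18}{7 - 12} = \frac{\frac{1}{-9} \cdot 5 + 18}{-5} = \left(\left(- \frac{1}{9}\right) 5 + 18\right) \left(- \frac{1}{5}\right) = \left(- \frac{5}{9} + 18\right) \left(- \frac{1}{5}\right) = \frac{157}{9} \left(- \frac{1}{5}\right) = - \frac{157}{45} \approx -3.4889$)
$c R = \left(- \frac{157}{45}\right) \frac{15915}{8243} = - \frac{166577}{24729}$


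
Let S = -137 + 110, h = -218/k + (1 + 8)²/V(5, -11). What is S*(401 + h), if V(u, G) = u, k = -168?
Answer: -1581921/140 ≈ -11299.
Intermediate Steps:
h = 7349/420 (h = -218/(-168) + (1 + 8)²/5 = -218*(-1/168) + 9²*(⅕) = 109/84 + 81*(⅕) = 109/84 + 81/5 = 7349/420 ≈ 17.498)
S = -27
S*(401 + h) = -27*(401 + 7349/420) = -27*175769/420 = -1581921/140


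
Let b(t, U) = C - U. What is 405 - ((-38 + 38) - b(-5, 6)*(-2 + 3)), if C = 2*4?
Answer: 407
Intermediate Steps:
C = 8
b(t, U) = 8 - U
405 - ((-38 + 38) - b(-5, 6)*(-2 + 3)) = 405 - ((-38 + 38) - (8 - 1*6)*(-2 + 3)) = 405 - (0 - (8 - 6)) = 405 - (0 - 2) = 405 - 1*(-2) = 405 + 2 = 407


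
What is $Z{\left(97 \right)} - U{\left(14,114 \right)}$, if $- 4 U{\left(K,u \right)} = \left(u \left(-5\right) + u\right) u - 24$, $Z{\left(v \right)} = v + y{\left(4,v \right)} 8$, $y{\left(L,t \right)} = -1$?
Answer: $-12913$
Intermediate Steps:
$Z{\left(v \right)} = -8 + v$ ($Z{\left(v \right)} = v - 8 = -8 + v$)
$U{\left(K,u \right)} = 6 + u^{2}$ ($U{\left(K,u \right)} = - \frac{\left(u \left(-5\right) + u\right) u - 24}{4} = - \frac{\left(- 5 u + u\right) u - 24}{4} = - \frac{- 4 u u - 24}{4} = - \frac{- 4 u^{2} - 24}{4} = - \frac{-24 - 4 u^{2}}{4} = 6 + u^{2}$)
$Z{\left(97 \right)} - U{\left(14,114 \right)} = \left(-8 + 97\right) - \left(6 + 114^{2}\right) = 89 - \left(6 + 12996\right) = 89 - 13002 = -12913$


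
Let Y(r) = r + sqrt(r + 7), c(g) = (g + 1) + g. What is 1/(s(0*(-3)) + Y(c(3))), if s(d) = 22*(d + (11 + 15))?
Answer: 579/335227 - sqrt(14)/335227 ≈ 0.0017160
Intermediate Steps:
c(g) = 1 + 2*g (c(g) = (1 + g) + g = 1 + 2*g)
s(d) = 572 + 22*d (s(d) = 22*(d + 26) = 22*(26 + d) = 572 + 22*d)
Y(r) = r + sqrt(7 + r)
1/(s(0*(-3)) + Y(c(3))) = 1/((572 + 22*(0*(-3))) + ((1 + 2*3) + sqrt(7 + (1 + 2*3)))) = 1/((572 + 22*0) + ((1 + 6) + sqrt(7 + (1 + 6)))) = 1/((572 + 0) + (7 + sqrt(7 + 7))) = 1/(572 + (7 + sqrt(14))) = 1/(579 + sqrt(14))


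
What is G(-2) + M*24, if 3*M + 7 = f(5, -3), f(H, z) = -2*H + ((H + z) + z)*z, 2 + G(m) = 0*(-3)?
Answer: -114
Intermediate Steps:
G(m) = -2 (G(m) = -2 + 0*(-3) = -2 + 0 = -2)
f(H, z) = -2*H + z*(H + 2*z) (f(H, z) = -2*H + (H + 2*z)*z = -2*H + z*(H + 2*z))
M = -14/3 (M = -7/3 + (-2*5 + 2*(-3)² + 5*(-3))/3 = -7/3 + (-10 + 2*9 - 15)/3 = -7/3 + (-10 + 18 - 15)/3 = -7/3 + (⅓)*(-7) = -7/3 - 7/3 = -14/3 ≈ -4.6667)
G(-2) + M*24 = -2 - 14/3*24 = -2 - 112 = -114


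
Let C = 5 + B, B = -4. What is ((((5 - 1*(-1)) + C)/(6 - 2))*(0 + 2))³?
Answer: 343/8 ≈ 42.875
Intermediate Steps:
C = 1 (C = 5 - 4 = 1)
((((5 - 1*(-1)) + C)/(6 - 2))*(0 + 2))³ = ((((5 - 1*(-1)) + 1)/(6 - 2))*(0 + 2))³ = ((((5 + 1) + 1)/4)*2)³ = (((6 + 1)*(¼))*2)³ = ((7*(¼))*2)³ = ((7/4)*2)³ = (7/2)³ = 343/8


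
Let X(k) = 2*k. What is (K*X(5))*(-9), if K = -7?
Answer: 630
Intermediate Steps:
(K*X(5))*(-9) = -14*5*(-9) = -7*10*(-9) = -70*(-9) = 630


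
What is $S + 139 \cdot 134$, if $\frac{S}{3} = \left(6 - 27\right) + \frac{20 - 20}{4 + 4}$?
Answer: $18563$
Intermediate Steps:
$S = -63$ ($S = 3 \left(\left(6 - 27\right) + \frac{20 - 20}{4 + 4}\right) = 3 \left(-21 + \frac{0}{8}\right) = 3 \left(-21 + 0 \cdot \frac{1}{8}\right) = 3 \left(-21 + 0\right) = 3 \left(-21\right) = -63$)
$S + 139 \cdot 134 = -63 + 139 \cdot 134 = -63 + 18626 = 18563$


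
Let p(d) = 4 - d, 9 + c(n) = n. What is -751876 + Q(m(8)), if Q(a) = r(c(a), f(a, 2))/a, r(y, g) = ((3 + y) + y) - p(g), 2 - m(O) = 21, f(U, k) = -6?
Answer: -14285581/19 ≈ -7.5187e+5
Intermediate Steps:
c(n) = -9 + n
m(O) = -19 (m(O) = 2 - 1*21 = 2 - 21 = -19)
r(y, g) = -1 + g + 2*y (r(y, g) = ((3 + y) + y) - (4 - g) = (3 + 2*y) + (-4 + g) = -1 + g + 2*y)
Q(a) = (-25 + 2*a)/a (Q(a) = (-1 - 6 + 2*(-9 + a))/a = (-1 - 6 + (-18 + 2*a))/a = (-25 + 2*a)/a)
-751876 + Q(m(8)) = -751876 + (2 - 25/(-19)) = -751876 + (2 - 25*(-1/19)) = -751876 + (2 + 25/19) = -751876 + 63/19 = -14285581/19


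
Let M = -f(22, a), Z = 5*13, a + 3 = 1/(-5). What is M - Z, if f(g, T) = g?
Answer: -87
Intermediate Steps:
a = -16/5 (a = -3 + 1/(-5) = -3 - ⅕ = -16/5 ≈ -3.2000)
Z = 65
M = -22 (M = -1*22 = -22)
M - Z = -22 - 1*65 = -22 - 65 = -87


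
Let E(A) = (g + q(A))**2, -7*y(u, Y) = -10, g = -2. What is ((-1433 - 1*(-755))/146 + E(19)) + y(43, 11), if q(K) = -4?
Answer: 16753/511 ≈ 32.785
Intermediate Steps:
y(u, Y) = 10/7 (y(u, Y) = -1/7*(-10) = 10/7)
E(A) = 36 (E(A) = (-2 - 4)**2 = (-6)**2 = 36)
((-1433 - 1*(-755))/146 + E(19)) + y(43, 11) = ((-1433 - 1*(-755))/146 + 36) + 10/7 = ((-1433 + 755)*(1/146) + 36) + 10/7 = (-678*1/146 + 36) + 10/7 = (-339/73 + 36) + 10/7 = 2289/73 + 10/7 = 16753/511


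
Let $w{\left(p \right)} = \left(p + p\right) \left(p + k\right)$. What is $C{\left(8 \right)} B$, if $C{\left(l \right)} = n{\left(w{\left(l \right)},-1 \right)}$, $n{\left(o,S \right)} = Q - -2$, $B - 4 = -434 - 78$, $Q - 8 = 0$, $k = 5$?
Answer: $-5080$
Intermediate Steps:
$Q = 8$ ($Q = 8 + 0 = 8$)
$B = -508$ ($B = 4 - 512 = -508$)
$w{\left(p \right)} = 2 p \left(5 + p\right)$ ($w{\left(p \right)} = \left(p + p\right) \left(p + 5\right) = 2 p \left(5 + p\right)$)
$n{\left(o,S \right)} = 10$ ($n{\left(o,S \right)} = 8 - -2 = 8 + 2 = 10$)
$C{\left(l \right)} = 10$
$C{\left(8 \right)} B = 10 \left(-508\right) = -5080$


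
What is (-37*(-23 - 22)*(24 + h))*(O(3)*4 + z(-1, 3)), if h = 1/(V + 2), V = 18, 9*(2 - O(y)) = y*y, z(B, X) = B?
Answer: 480519/4 ≈ 1.2013e+5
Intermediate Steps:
O(y) = 2 - y²/9 (O(y) = 2 - y*y/9 = 2 - y²/9)
h = 1/20 (h = 1/(18 + 2) = 1/20 ≈ 0.050000)
(-37*(-23 - 22)*(24 + h))*(O(3)*4 + z(-1, 3)) = (-37*(-23 - 22)*(24 + 1/20))*((2 - ⅑*3²)*4 - 1) = (-(-1665)*481/20)*((2 - ⅑*9)*4 - 1) = (-37*(-4329/4))*((2 - 1)*4 - 1) = 160173*(1*4 - 1)/4 = 160173*(4 - 1)/4 = (160173/4)*3 = 480519/4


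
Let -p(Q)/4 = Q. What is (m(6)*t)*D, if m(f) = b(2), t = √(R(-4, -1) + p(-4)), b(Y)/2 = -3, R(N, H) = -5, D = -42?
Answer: 252*√11 ≈ 835.79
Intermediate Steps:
b(Y) = -6 (b(Y) = 2*(-3) = -6)
p(Q) = -4*Q
t = √11 (t = √(-5 - 4*(-4)) = √(-5 + 16) = √11 ≈ 3.3166)
m(f) = -6
(m(6)*t)*D = -6*√11*(-42) = 252*√11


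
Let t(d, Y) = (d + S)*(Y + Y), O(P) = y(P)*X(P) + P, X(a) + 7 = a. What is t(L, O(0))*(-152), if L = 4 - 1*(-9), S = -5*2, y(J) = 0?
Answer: 0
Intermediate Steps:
X(a) = -7 + a
S = -10
L = 13 (L = 4 + 9 = 13)
O(P) = P (O(P) = 0*(-7 + P) + P = 0 + P = P)
t(d, Y) = 2*Y*(-10 + d) (t(d, Y) = (d - 10)*(Y + Y) = (-10 + d)*(2*Y) = 2*Y*(-10 + d))
t(L, O(0))*(-152) = (2*0*(-10 + 13))*(-152) = (2*0*3)*(-152) = 0*(-152) = 0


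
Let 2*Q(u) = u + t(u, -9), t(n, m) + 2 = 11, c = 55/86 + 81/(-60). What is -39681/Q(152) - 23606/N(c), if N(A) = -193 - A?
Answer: -9855527818/26624409 ≈ -370.17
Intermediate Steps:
c = -611/860 (c = 55*(1/86) + 81*(-1/60) = 55/86 - 27/20 = -611/860 ≈ -0.71047)
t(n, m) = 9 (t(n, m) = -2 + 11 = 9)
Q(u) = 9/2 + u/2 (Q(u) = (u + 9)/2 = (9 + u)/2 = 9/2 + u/2)
-39681/Q(152) - 23606/N(c) = -39681/(9/2 + (½)*152) - 23606/(-193 - 1*(-611/860)) = -39681/(9/2 + 76) - 23606/(-193 + 611/860) = -39681/161/2 - 23606/(-165369/860) = -39681*2/161 - 23606*(-860/165369) = -79362/161 + 20301160/165369 = -9855527818/26624409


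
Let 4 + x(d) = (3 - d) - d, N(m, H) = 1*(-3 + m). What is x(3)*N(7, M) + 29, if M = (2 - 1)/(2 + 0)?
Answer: 1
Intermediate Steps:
M = ½ (M = 1/2 = 1*(½) = ½ ≈ 0.50000)
N(m, H) = -3 + m
x(d) = -1 - 2*d (x(d) = -4 + ((3 - d) - d) = -4 + (3 - 2*d) = -1 - 2*d)
x(3)*N(7, M) + 29 = (-1 - 2*3)*(-3 + 7) + 29 = (-1 - 6)*4 + 29 = -7*4 + 29 = -28 + 29 = 1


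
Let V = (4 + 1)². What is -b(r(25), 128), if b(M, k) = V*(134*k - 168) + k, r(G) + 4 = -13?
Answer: -424728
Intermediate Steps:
V = 25 (V = 5² = 25)
r(G) = -17 (r(G) = -4 - 13 = -17)
b(M, k) = -4200 + 3351*k (b(M, k) = 25*(134*k - 168) + k = 25*(-168 + 134*k) + k = (-4200 + 3350*k) + k = -4200 + 3351*k)
-b(r(25), 128) = -(-4200 + 3351*128) = -(-4200 + 428928) = -1*424728 = -424728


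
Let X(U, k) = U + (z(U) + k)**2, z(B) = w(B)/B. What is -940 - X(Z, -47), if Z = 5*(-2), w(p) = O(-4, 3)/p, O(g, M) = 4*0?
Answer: -3139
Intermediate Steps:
O(g, M) = 0
w(p) = 0 (w(p) = 0/p = 0)
Z = -10
z(B) = 0 (z(B) = 0/B = 0)
X(U, k) = U + k**2 (X(U, k) = U + (0 + k)**2 = U + k**2)
-940 - X(Z, -47) = -940 - (-10 + (-47)**2) = -940 - (-10 + 2209) = -940 - 1*2199 = -940 - 2199 = -3139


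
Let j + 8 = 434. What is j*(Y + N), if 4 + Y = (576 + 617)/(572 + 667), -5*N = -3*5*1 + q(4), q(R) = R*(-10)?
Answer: 1400972/413 ≈ 3392.2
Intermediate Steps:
j = 426 (j = -8 + 434 = 426)
q(R) = -10*R
N = 11 (N = -(-3*5*1 - 10*4)/5 = -(-15*1 - 40)/5 = -(-15 - 40)/5 = -⅕*(-55) = 11)
Y = -3763/1239 (Y = -4 + (576 + 617)/(572 + 667) = -4 + 1193/1239 = -3763/1239 ≈ -3.0371)
j*(Y + N) = 426*(-3763/1239 + 11) = 426*(9866/1239) = 1400972/413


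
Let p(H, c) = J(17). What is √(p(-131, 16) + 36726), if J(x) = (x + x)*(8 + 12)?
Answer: √37406 ≈ 193.41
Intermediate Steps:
J(x) = 40*x (J(x) = (2*x)*20 = 40*x)
p(H, c) = 680 (p(H, c) = 40*17 = 680)
√(p(-131, 16) + 36726) = √(680 + 36726) = √37406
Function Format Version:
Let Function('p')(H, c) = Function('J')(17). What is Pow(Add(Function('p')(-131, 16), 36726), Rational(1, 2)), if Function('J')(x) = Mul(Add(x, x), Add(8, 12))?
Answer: Pow(37406, Rational(1, 2)) ≈ 193.41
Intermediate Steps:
Function('J')(x) = Mul(40, x) (Function('J')(x) = Mul(Mul(2, x), 20) = Mul(40, x))
Function('p')(H, c) = 680 (Function('p')(H, c) = Mul(40, 17) = 680)
Pow(Add(Function('p')(-131, 16), 36726), Rational(1, 2)) = Pow(Add(680, 36726), Rational(1, 2)) = Pow(37406, Rational(1, 2))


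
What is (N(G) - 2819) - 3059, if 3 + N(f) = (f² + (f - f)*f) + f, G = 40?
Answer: -4241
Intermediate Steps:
N(f) = -3 + f + f² (N(f) = -3 + ((f² + (f - f)*f) + f) = -3 + ((f² + 0*f) + f) = -3 + ((f² + 0) + f) = -3 + (f² + f) = -3 + (f + f²) = -3 + f + f²)
(N(G) - 2819) - 3059 = ((-3 + 40 + 40²) - 2819) - 3059 = ((-3 + 40 + 1600) - 2819) - 3059 = (1637 - 2819) - 3059 = -1182 - 3059 = -4241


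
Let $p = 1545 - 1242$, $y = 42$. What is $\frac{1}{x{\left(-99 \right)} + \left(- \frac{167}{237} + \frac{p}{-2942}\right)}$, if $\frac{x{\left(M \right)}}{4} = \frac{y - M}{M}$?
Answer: $- \frac{2556598}{16629653} \approx -0.15374$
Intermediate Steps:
$p = 303$
$x{\left(M \right)} = \frac{4 \left(42 - M\right)}{M}$ ($x{\left(M \right)} = 4 \frac{42 - M}{M} = \frac{4 \left(42 - M\right)}{M}$)
$\frac{1}{x{\left(-99 \right)} + \left(- \frac{167}{237} + \frac{p}{-2942}\right)} = \frac{1}{\left(-4 + \frac{168}{-99}\right) + \left(- \frac{167}{237} + \frac{303}{-2942}\right)} = \frac{1}{\left(-4 + 168 \left(- \frac{1}{99}\right)\right) + \left(\left(-167\right) \frac{1}{237} + 303 \left(- \frac{1}{2942}\right)\right)} = \frac{1}{\left(-4 - \frac{56}{33}\right) - \frac{563125}{697254}} = \frac{1}{- \frac{188}{33} - \frac{563125}{697254}} = \frac{1}{- \frac{16629653}{2556598}} = - \frac{2556598}{16629653}$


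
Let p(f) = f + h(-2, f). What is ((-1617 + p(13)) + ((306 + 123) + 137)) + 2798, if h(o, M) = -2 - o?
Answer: 1760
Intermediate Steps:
p(f) = f (p(f) = f + (-2 - 1*(-2)) = f + (-2 + 2) = f + 0 = f)
((-1617 + p(13)) + ((306 + 123) + 137)) + 2798 = ((-1617 + 13) + ((306 + 123) + 137)) + 2798 = (-1604 + (429 + 137)) + 2798 = (-1604 + 566) + 2798 = -1038 + 2798 = 1760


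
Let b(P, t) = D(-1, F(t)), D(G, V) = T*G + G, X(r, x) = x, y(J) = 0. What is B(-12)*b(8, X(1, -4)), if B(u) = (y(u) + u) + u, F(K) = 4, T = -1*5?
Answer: -96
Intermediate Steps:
T = -5
D(G, V) = -4*G (D(G, V) = -5*G + G = -4*G)
B(u) = 2*u (B(u) = (0 + u) + u = u + u = 2*u)
b(P, t) = 4 (b(P, t) = -4*(-1) = 4)
B(-12)*b(8, X(1, -4)) = (2*(-12))*4 = -24*4 = -96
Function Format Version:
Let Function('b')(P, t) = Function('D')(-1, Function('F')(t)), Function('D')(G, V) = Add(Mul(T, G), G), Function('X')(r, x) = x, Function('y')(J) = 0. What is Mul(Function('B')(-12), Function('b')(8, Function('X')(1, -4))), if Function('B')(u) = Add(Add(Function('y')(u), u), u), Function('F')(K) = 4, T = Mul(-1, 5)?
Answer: -96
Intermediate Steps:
T = -5
Function('D')(G, V) = Mul(-4, G) (Function('D')(G, V) = Add(Mul(-5, G), G) = Mul(-4, G))
Function('B')(u) = Mul(2, u) (Function('B')(u) = Add(Add(0, u), u) = Add(u, u) = Mul(2, u))
Function('b')(P, t) = 4 (Function('b')(P, t) = Mul(-4, -1) = 4)
Mul(Function('B')(-12), Function('b')(8, Function('X')(1, -4))) = Mul(Mul(2, -12), 4) = Mul(-24, 4) = -96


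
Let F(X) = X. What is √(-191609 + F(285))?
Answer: 2*I*√47831 ≈ 437.41*I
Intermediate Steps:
√(-191609 + F(285)) = √(-191609 + 285) = √(-191324) = 2*I*√47831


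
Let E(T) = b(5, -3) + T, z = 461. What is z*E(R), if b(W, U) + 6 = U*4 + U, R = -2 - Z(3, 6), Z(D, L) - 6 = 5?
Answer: -15674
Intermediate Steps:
Z(D, L) = 11 (Z(D, L) = 6 + 5 = 11)
R = -13 (R = -2 - 1*11 = -2 - 11 = -13)
b(W, U) = -6 + 5*U (b(W, U) = -6 + (U*4 + U) = -6 + (4*U + U) = -6 + 5*U)
E(T) = -21 + T (E(T) = (-6 + 5*(-3)) + T = (-6 - 15) + T = -21 + T)
z*E(R) = 461*(-21 - 13) = 461*(-34) = -15674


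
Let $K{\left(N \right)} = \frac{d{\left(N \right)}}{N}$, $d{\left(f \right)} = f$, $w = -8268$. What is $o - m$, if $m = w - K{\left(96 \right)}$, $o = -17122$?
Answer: $-8853$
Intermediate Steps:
$K{\left(N \right)} = 1$ ($K{\left(N \right)} = \frac{N}{N} = 1$)
$m = -8269$ ($m = -8268 - 1 = -8269$)
$o - m = -17122 - -8269 = -17122 + 8269 = -8853$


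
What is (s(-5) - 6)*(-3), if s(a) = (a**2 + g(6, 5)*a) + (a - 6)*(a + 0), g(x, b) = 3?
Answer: -177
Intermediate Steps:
s(a) = a**2 + 3*a + a*(-6 + a) (s(a) = (a**2 + 3*a) + (a - 6)*(a + 0) = (a**2 + 3*a) + (-6 + a)*a = (a**2 + 3*a) + a*(-6 + a) = a**2 + 3*a + a*(-6 + a))
(s(-5) - 6)*(-3) = (-5*(-3 + 2*(-5)) - 6)*(-3) = (-5*(-3 - 10) - 6)*(-3) = (-5*(-13) - 6)*(-3) = (65 - 6)*(-3) = 59*(-3) = -177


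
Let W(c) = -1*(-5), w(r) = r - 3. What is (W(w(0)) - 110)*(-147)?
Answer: 15435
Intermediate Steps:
w(r) = -3 + r
W(c) = 5
(W(w(0)) - 110)*(-147) = (5 - 110)*(-147) = -105*(-147) = 15435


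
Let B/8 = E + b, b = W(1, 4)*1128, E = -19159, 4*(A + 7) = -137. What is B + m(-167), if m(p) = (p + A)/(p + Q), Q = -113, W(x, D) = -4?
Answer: -30298761/160 ≈ -1.8937e+5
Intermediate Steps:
A = -165/4 (A = -7 + (1/4)*(-137) = -7 - 137/4 = -165/4 ≈ -41.250)
b = -4512 (b = -4*1128 = -4512)
m(p) = (-165/4 + p)/(-113 + p) (m(p) = (p - 165/4)/(p - 113) = (-165/4 + p)/(-113 + p))
B = -189368 (B = 8*(-19159 - 4512) = 8*(-23671) = -189368)
B + m(-167) = -189368 + (-165/4 - 167)/(-113 - 167) = -189368 - 833/4/(-280) = -189368 - 1/280*(-833/4) = -189368 + 119/160 = -30298761/160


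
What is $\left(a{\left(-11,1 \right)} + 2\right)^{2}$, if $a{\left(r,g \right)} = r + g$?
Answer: $64$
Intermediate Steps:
$a{\left(r,g \right)} = g + r$
$\left(a{\left(-11,1 \right)} + 2\right)^{2} = \left(\left(1 - 11\right) + 2\right)^{2} = \left(-10 + 2\right)^{2} = \left(-8\right)^{2} = 64$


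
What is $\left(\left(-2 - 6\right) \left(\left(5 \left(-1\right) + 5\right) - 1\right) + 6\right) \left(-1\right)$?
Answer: $-14$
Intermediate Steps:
$\left(\left(-2 - 6\right) \left(\left(5 \left(-1\right) + 5\right) - 1\right) + 6\right) \left(-1\right) = \left(\left(-2 - 6\right) \left(\left(-5 + 5\right) - 1\right) + 6\right) \left(-1\right) = \left(- 8 \left(0 - 1\right) + 6\right) \left(-1\right) = \left(\left(-8\right) \left(-1\right) + 6\right) \left(-1\right) = \left(8 + 6\right) \left(-1\right) = 14 \left(-1\right) = -14$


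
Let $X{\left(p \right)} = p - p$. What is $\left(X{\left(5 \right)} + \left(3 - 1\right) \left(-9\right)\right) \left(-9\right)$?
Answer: $162$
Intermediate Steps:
$X{\left(p \right)} = 0$
$\left(X{\left(5 \right)} + \left(3 - 1\right) \left(-9\right)\right) \left(-9\right) = \left(0 + \left(3 - 1\right) \left(-9\right)\right) \left(-9\right) = \left(0 + 2 \left(-9\right)\right) \left(-9\right) = \left(0 - 18\right) \left(-9\right) = \left(-18\right) \left(-9\right) = 162$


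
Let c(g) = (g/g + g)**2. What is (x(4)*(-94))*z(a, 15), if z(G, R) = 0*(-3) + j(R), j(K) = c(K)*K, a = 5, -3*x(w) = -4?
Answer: -481280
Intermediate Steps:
x(w) = 4/3 (x(w) = -1/3*(-4) = 4/3)
c(g) = (1 + g)**2
j(K) = K*(1 + K)**2 (j(K) = (1 + K)**2*K = K*(1 + K)**2)
z(G, R) = R*(1 + R)**2 (z(G, R) = 0*(-3) + R*(1 + R)**2 = 0 + R*(1 + R)**2 = R*(1 + R)**2)
(x(4)*(-94))*z(a, 15) = ((4/3)*(-94))*(15*(1 + 15)**2) = -1880*16**2 = -1880*256 = -376/3*3840 = -481280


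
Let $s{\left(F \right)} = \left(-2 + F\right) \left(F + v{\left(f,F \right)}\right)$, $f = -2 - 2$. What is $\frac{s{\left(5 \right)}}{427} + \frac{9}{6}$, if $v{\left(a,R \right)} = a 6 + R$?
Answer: $\frac{171}{122} \approx 1.4016$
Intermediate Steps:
$f = -4$ ($f = -2 - 2 = -4$)
$v{\left(a,R \right)} = R + 6 a$ ($v{\left(a,R \right)} = 6 a + R = R + 6 a$)
$s{\left(F \right)} = \left(-24 + 2 F\right) \left(-2 + F\right)$ ($s{\left(F \right)} = \left(-2 + F\right) \left(F + \left(F + 6 \left(-4\right)\right)\right) = \left(-2 + F\right) \left(F + \left(F - 24\right)\right) = \left(-2 + F\right) \left(F + \left(-24 + F\right)\right) = \left(-2 + F\right) \left(-24 + 2 F\right) = \left(-24 + 2 F\right) \left(-2 + F\right)$)
$\frac{s{\left(5 \right)}}{427} + \frac{9}{6} = \frac{48 - 140 + 2 \cdot 5^{2}}{427} + \frac{9}{6} = \left(48 - 140 + 2 \cdot 25\right) \frac{1}{427} + 9 \cdot \frac{1}{6} = \left(48 - 140 + 50\right) \frac{1}{427} + \frac{3}{2} = \left(-42\right) \frac{1}{427} + \frac{3}{2} = - \frac{6}{61} + \frac{3}{2} = \frac{171}{122}$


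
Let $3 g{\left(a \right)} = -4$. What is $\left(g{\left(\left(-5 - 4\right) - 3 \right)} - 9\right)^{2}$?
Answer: $\frac{961}{9} \approx 106.78$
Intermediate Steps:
$g{\left(a \right)} = - \frac{4}{3}$ ($g{\left(a \right)} = \frac{1}{3} \left(-4\right) = - \frac{4}{3}$)
$\left(g{\left(\left(-5 - 4\right) - 3 \right)} - 9\right)^{2} = \left(- \frac{4}{3} - 9\right)^{2} = \left(- \frac{31}{3}\right)^{2} = \frac{961}{9}$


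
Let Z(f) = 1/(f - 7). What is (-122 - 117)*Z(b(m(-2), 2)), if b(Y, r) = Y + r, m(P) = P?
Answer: 239/7 ≈ 34.143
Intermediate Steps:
Z(f) = 1/(-7 + f)
(-122 - 117)*Z(b(m(-2), 2)) = (-122 - 117)/(-7 + (-2 + 2)) = -239/(-7 + 0) = -239/(-7) = -239*(-⅐) = 239/7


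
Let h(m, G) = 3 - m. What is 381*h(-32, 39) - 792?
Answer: 12543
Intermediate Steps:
381*h(-32, 39) - 792 = 381*(3 - 1*(-32)) - 792 = 381*(3 + 32) - 792 = 381*35 - 792 = 13335 - 792 = 12543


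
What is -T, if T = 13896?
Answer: -13896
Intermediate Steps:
-T = -1*13896 = -13896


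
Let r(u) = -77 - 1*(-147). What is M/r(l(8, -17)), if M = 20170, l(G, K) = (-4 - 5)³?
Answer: 2017/7 ≈ 288.14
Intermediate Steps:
l(G, K) = -729 (l(G, K) = (-9)³ = -729)
r(u) = 70 (r(u) = -77 + 147 = 70)
M/r(l(8, -17)) = 20170/70 = 20170*(1/70) = 2017/7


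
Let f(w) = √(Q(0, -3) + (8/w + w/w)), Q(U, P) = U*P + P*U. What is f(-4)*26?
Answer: 26*I ≈ 26.0*I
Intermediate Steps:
Q(U, P) = 2*P*U (Q(U, P) = P*U + P*U = 2*P*U)
f(w) = √(1 + 8/w) (f(w) = √(2*(-3)*0 + (8/w + w/w)) = √(0 + (8/w + 1)) = √(0 + (1 + 8/w)) = √(1 + 8/w))
f(-4)*26 = √((8 - 4)/(-4))*26 = √(-¼*4)*26 = √(-1)*26 = I*26 = 26*I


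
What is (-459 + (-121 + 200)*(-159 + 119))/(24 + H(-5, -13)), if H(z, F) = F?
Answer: -329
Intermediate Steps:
(-459 + (-121 + 200)*(-159 + 119))/(24 + H(-5, -13)) = (-459 + (-121 + 200)*(-159 + 119))/(24 - 13) = (-459 + 79*(-40))/11 = (-459 - 3160)*(1/11) = -3619*1/11 = -329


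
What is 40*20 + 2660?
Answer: 3460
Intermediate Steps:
40*20 + 2660 = 800 + 2660 = 3460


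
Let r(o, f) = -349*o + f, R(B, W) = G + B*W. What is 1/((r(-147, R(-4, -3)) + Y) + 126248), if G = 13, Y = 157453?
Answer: 1/335029 ≈ 2.9848e-6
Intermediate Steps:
R(B, W) = 13 + B*W
r(o, f) = f - 349*o
1/((r(-147, R(-4, -3)) + Y) + 126248) = 1/((((13 - 4*(-3)) - 349*(-147)) + 157453) + 126248) = 1/((((13 + 12) + 51303) + 157453) + 126248) = 1/(((25 + 51303) + 157453) + 126248) = 1/((51328 + 157453) + 126248) = 1/(208781 + 126248) = 1/335029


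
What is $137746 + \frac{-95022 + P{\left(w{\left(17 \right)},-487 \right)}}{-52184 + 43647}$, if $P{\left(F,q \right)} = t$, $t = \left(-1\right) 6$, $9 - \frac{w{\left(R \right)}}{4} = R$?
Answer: $\frac{1176032630}{8537} \approx 1.3776 \cdot 10^{5}$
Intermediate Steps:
$w{\left(R \right)} = 36 - 4 R$
$t = -6$
$P{\left(F,q \right)} = -6$
$137746 + \frac{-95022 + P{\left(w{\left(17 \right)},-487 \right)}}{-52184 + 43647} = 137746 + \frac{-95022 - 6}{-52184 + 43647} = 137746 - \frac{95028}{-8537} = 137746 - - \frac{95028}{8537} = 137746 + \frac{95028}{8537} = \frac{1176032630}{8537}$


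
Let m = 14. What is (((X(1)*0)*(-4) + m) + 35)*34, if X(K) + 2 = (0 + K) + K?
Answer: 1666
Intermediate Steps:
X(K) = -2 + 2*K (X(K) = -2 + ((0 + K) + K) = -2 + (K + K) = -2 + 2*K)
(((X(1)*0)*(-4) + m) + 35)*34 = ((((-2 + 2*1)*0)*(-4) + 14) + 35)*34 = ((((-2 + 2)*0)*(-4) + 14) + 35)*34 = (((0*0)*(-4) + 14) + 35)*34 = ((0*(-4) + 14) + 35)*34 = ((0 + 14) + 35)*34 = (14 + 35)*34 = 49*34 = 1666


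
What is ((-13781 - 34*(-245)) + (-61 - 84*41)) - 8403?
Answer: -17359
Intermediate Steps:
((-13781 - 34*(-245)) + (-61 - 84*41)) - 8403 = ((-13781 + 8330) + (-61 - 3444)) - 8403 = (-5451 - 3505) - 8403 = -8956 - 8403 = -17359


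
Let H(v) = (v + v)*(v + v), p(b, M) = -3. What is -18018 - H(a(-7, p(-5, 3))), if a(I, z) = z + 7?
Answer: -18082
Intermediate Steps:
a(I, z) = 7 + z
H(v) = 4*v² (H(v) = (2*v)*(2*v) = 4*v²)
-18018 - H(a(-7, p(-5, 3))) = -18018 - 4*(7 - 3)² = -18018 - 4*4² = -18018 - 4*16 = -18018 - 1*64 = -18018 - 64 = -18082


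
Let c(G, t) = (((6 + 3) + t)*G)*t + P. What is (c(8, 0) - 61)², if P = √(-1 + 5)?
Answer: 3481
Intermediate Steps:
P = 2 (P = √4 = 2)
c(G, t) = 2 + G*t*(9 + t) (c(G, t) = (((6 + 3) + t)*G)*t + 2 = ((9 + t)*G)*t + 2 = (G*(9 + t))*t + 2 = G*t*(9 + t) + 2 = 2 + G*t*(9 + t))
(c(8, 0) - 61)² = ((2 + 8*0² + 9*8*0) - 61)² = ((2 + 8*0 + 0) - 61)² = ((2 + 0 + 0) - 61)² = (2 - 61)² = (-59)² = 3481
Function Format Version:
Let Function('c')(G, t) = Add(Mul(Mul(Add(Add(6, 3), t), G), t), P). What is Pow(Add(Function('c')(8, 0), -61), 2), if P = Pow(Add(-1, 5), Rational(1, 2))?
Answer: 3481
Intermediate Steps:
P = 2 (P = Pow(4, Rational(1, 2)) = 2)
Function('c')(G, t) = Add(2, Mul(G, t, Add(9, t))) (Function('c')(G, t) = Add(Mul(Mul(Add(Add(6, 3), t), G), t), 2) = Add(Mul(Mul(Add(9, t), G), t), 2) = Add(Mul(Mul(G, Add(9, t)), t), 2) = Add(Mul(G, t, Add(9, t)), 2) = Add(2, Mul(G, t, Add(9, t))))
Pow(Add(Function('c')(8, 0), -61), 2) = Pow(Add(Add(2, Mul(8, Pow(0, 2)), Mul(9, 8, 0)), -61), 2) = Pow(Add(Add(2, Mul(8, 0), 0), -61), 2) = Pow(Add(Add(2, 0, 0), -61), 2) = Pow(Add(2, -61), 2) = Pow(-59, 2) = 3481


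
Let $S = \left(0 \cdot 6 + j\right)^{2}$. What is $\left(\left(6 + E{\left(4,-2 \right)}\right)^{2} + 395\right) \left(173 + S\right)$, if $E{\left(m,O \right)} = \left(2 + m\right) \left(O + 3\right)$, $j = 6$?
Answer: $112651$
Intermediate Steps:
$E{\left(m,O \right)} = \left(2 + m\right) \left(3 + O\right)$
$S = 36$ ($S = \left(0 \cdot 6 + 6\right)^{2} = \left(0 + 6\right)^{2} = 6^{2} = 36$)
$\left(\left(6 + E{\left(4,-2 \right)}\right)^{2} + 395\right) \left(173 + S\right) = \left(\left(6 + \left(6 + 2 \left(-2\right) + 3 \cdot 4 - 8\right)\right)^{2} + 395\right) \left(173 + 36\right) = \left(\left(6 + \left(6 - 4 + 12 - 8\right)\right)^{2} + 395\right) 209 = \left(\left(6 + 6\right)^{2} + 395\right) 209 = \left(12^{2} + 395\right) 209 = \left(144 + 395\right) 209 = 539 \cdot 209 = 112651$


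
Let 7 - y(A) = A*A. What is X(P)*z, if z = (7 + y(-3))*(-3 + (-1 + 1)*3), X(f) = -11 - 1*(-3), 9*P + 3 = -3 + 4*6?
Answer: 120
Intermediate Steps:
P = 2 (P = -⅓ + (-3 + 4*6)/9 = -⅓ + (-3 + 24)/9 = -⅓ + (⅑)*21 = -⅓ + 7/3 = 2)
X(f) = -8 (X(f) = -11 + 3 = -8)
y(A) = 7 - A² (y(A) = 7 - A*A = 7 - A²)
z = -15 (z = (7 + (7 - 1*(-3)²))*(-3 + (-1 + 1)*3) = (7 + (7 - 1*9))*(-3 + 0*3) = (7 + (7 - 9))*(-3 + 0) = (7 - 2)*(-3) = 5*(-3) = -15)
X(P)*z = -8*(-15) = 120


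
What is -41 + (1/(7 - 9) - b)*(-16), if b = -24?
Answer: -417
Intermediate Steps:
-41 + (1/(7 - 9) - b)*(-16) = -41 + (1/(7 - 9) - 1*(-24))*(-16) = -41 + (1/(-2) + 24)*(-16) = -41 + (-½ + 24)*(-16) = -41 + (47/2)*(-16) = -41 - 376 = -417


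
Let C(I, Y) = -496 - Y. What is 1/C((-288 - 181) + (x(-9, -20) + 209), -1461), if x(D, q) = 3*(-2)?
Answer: 1/965 ≈ 0.0010363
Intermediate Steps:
x(D, q) = -6
1/C((-288 - 181) + (x(-9, -20) + 209), -1461) = 1/(-496 - 1*(-1461)) = 1/(-496 + 1461) = 1/965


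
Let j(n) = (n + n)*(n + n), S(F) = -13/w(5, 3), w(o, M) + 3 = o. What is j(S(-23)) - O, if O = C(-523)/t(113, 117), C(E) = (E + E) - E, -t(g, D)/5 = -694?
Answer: 586953/3470 ≈ 169.15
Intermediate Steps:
w(o, M) = -3 + o
t(g, D) = 3470 (t(g, D) = -5*(-694) = 3470)
S(F) = -13/2 (S(F) = -13/(-3 + 5) = -13/2)
C(E) = E (C(E) = 2*E - E = E)
j(n) = 4*n**2 (j(n) = (2*n)*(2*n) = 4*n**2)
O = -523/3470 ≈ -0.15072
j(S(-23)) - O = 4*(-13/2)**2 - 1*(-523/3470) = 4*(169/4) + 523/3470 = 169 + 523/3470 = 586953/3470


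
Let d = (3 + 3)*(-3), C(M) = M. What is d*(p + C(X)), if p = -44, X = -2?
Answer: 828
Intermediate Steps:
d = -18 (d = 6*(-3) = -18)
d*(p + C(X)) = -18*(-44 - 2) = -18*(-46) = 828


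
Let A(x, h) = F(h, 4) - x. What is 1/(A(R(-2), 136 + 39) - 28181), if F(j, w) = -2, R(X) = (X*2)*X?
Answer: -1/28191 ≈ -3.5472e-5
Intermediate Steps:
R(X) = 2*X² (R(X) = (2*X)*X = 2*X²)
A(x, h) = -2 - x
1/(A(R(-2), 136 + 39) - 28181) = 1/((-2 - 2*(-2)²) - 28181) = 1/((-2 - 2*4) - 28181) = 1/((-2 - 1*8) - 28181) = 1/((-2 - 8) - 28181) = 1/(-10 - 28181) = 1/(-28191) = -1/28191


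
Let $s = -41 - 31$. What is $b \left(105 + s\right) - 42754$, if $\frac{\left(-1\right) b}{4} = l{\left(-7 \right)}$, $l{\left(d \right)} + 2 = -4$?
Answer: $-41962$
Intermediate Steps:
$l{\left(d \right)} = -6$ ($l{\left(d \right)} = -2 - 4 = -6$)
$b = 24$ ($b = \left(-4\right) \left(-6\right) = 24$)
$s = -72$
$b \left(105 + s\right) - 42754 = 24 \left(105 - 72\right) - 42754 = 24 \cdot 33 - 42754 = 792 - 42754 = -41962$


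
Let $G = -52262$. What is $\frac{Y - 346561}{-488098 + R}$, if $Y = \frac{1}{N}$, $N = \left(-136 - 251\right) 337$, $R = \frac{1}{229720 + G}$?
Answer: $\frac{8020771361309480}{11296488813745977} \approx 0.71002$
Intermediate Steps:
$R = \frac{1}{177458}$ ($R = \frac{1}{229720 - 52262} = \frac{1}{177458} \approx 5.6351 \cdot 10^{-6}$)
$N = -130419$ ($N = \left(-387\right) 337 = -130419$)
$Y = - \frac{1}{130419}$ ($Y = \frac{1}{-130419} = - \frac{1}{130419} \approx -7.6676 \cdot 10^{-6}$)
$\frac{Y - 346561}{-488098 + R} = \frac{- \frac{1}{130419} - 346561}{-488098 + \frac{1}{177458}} = - \frac{45198139060}{130419 \left(- \frac{86616894883}{177458}\right)} = \left(- \frac{45198139060}{130419}\right) \left(- \frac{177458}{86616894883}\right) = \frac{8020771361309480}{11296488813745977}$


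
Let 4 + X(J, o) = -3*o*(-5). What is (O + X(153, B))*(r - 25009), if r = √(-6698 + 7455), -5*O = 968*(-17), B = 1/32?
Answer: -13155409243/160 + 526027*√757/160 ≈ -8.2131e+7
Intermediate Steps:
B = 1/32 ≈ 0.031250
O = 16456/5 (O = -968*(-17)/5 = -⅕*(-16456) = 16456/5 ≈ 3291.2)
X(J, o) = -4 + 15*o (X(J, o) = -4 - 3*o*(-5) = -4 + 15*o)
r = √757 ≈ 27.514
(O + X(153, B))*(r - 25009) = (16456/5 + (-4 + 15*(1/32)))*(√757 - 25009) = (16456/5 + (-4 + 15/32))*(-25009 + √757) = (16456/5 - 113/32)*(-25009 + √757) = 526027*(-25009 + √757)/160 = -13155409243/160 + 526027*√757/160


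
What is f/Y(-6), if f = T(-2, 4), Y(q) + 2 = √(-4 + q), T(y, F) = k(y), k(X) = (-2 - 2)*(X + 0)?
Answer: -8/7 - 4*I*√10/7 ≈ -1.1429 - 1.807*I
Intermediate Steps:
k(X) = -4*X
T(y, F) = -4*y
Y(q) = -2 + √(-4 + q)
f = 8 (f = -4*(-2) = 8)
f/Y(-6) = 8/(-2 + √(-4 - 6)) = 8/(-2 + √(-10)) = 8/(-2 + I*√10)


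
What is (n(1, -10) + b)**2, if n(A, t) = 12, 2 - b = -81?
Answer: 9025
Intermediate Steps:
b = 83 (b = 2 - 1*(-81) = 2 + 81 = 83)
(n(1, -10) + b)**2 = (12 + 83)**2 = 95**2 = 9025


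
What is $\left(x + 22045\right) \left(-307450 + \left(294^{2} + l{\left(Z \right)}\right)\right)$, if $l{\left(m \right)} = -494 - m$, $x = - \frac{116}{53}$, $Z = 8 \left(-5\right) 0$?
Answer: $- \frac{258780929652}{53} \approx -4.8827 \cdot 10^{9}$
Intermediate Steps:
$Z = 0$ ($Z = \left(-40\right) 0 = 0$)
$x = - \frac{116}{53}$ ($x = \left(-116\right) \frac{1}{53} = - \frac{116}{53} \approx -2.1887$)
$\left(x + 22045\right) \left(-307450 + \left(294^{2} + l{\left(Z \right)}\right)\right) = \left(- \frac{116}{53} + 22045\right) \left(-307450 + \left(294^{2} - 494\right)\right) = \frac{1168269 \left(-307450 + \left(86436 + \left(-494 + 0\right)\right)\right)}{53} = \frac{1168269 \left(-307450 + \left(86436 - 494\right)\right)}{53} = \frac{1168269 \left(-307450 + 85942\right)}{53} = \frac{1168269}{53} \left(-221508\right) = - \frac{258780929652}{53}$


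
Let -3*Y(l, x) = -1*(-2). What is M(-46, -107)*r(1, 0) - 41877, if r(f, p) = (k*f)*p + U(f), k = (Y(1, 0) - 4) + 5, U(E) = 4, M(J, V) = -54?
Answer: -42093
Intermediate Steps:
Y(l, x) = -⅔ (Y(l, x) = -(-1)*(-2)/3 = -⅓*2 = -⅔)
k = ⅓ (k = (-⅔ - 4) + 5 = -14/3 + 5 = ⅓ ≈ 0.33333)
r(f, p) = 4 + f*p/3 (r(f, p) = (f/3)*p + 4 = f*p/3 + 4 = 4 + f*p/3)
M(-46, -107)*r(1, 0) - 41877 = -54*(4 + (⅓)*1*0) - 41877 = -54*(4 + 0) - 41877 = -54*4 - 41877 = -216 - 41877 = -42093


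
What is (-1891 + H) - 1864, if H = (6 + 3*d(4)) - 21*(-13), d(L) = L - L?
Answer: -3476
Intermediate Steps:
d(L) = 0
H = 279 (H = (6 + 3*0) - 21*(-13) = (6 + 0) + 273 = 6 + 273 = 279)
(-1891 + H) - 1864 = (-1891 + 279) - 1864 = -1612 - 1864 = -3476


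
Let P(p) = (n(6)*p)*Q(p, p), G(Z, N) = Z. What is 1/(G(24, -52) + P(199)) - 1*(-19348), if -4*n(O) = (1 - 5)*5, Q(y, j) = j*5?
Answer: 19155468053/990049 ≈ 19348.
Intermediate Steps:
Q(y, j) = 5*j
n(O) = 5 (n(O) = -(1 - 5)*5/4 = -(-1)*5 = -¼*(-20) = 5)
P(p) = 25*p² (P(p) = (5*p)*(5*p) = 25*p²)
1/(G(24, -52) + P(199)) - 1*(-19348) = 1/(24 + 25*199²) - 1*(-19348) = 1/(24 + 25*39601) + 19348 = 1/(24 + 990025) + 19348 = 1/990049 + 19348 = 19155468053/990049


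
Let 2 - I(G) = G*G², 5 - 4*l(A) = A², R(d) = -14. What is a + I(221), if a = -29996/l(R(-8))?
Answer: -2061507085/191 ≈ -1.0793e+7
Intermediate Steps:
l(A) = 5/4 - A²/4
I(G) = 2 - G³ (I(G) = 2 - G*G² = 2 - G³)
a = 119984/191 (a = -29996/(5/4 - ¼*(-14)²) = -29996/(5/4 - ¼*196) = -29996/(5/4 - 49) = -29996/(-191/4) = -29996*(-4/191) = 119984/191 ≈ 628.19)
a + I(221) = 119984/191 + (2 - 1*221³) = 119984/191 + (2 - 1*10793861) = 119984/191 + (2 - 10793861) = 119984/191 - 10793859 = -2061507085/191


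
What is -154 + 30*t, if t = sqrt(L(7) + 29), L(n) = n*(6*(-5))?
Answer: -154 + 30*I*sqrt(181) ≈ -154.0 + 403.61*I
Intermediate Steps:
L(n) = -30*n (L(n) = n*(-30) = -30*n)
t = I*sqrt(181) (t = sqrt(-30*7 + 29) = sqrt(-210 + 29) = sqrt(-181) = I*sqrt(181) ≈ 13.454*I)
-154 + 30*t = -154 + 30*(I*sqrt(181)) = -154 + 30*I*sqrt(181)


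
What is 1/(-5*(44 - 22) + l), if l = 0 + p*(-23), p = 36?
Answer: -1/938 ≈ -0.0010661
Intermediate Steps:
l = -828 (l = 0 + 36*(-23) = 0 - 828 = -828)
1/(-5*(44 - 22) + l) = 1/(-5*(44 - 22) - 828) = 1/(-5*22 - 828) = 1/(-110 - 828) = 1/(-938) = -1/938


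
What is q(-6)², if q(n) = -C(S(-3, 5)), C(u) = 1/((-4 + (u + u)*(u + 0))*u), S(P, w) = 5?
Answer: 1/52900 ≈ 1.8904e-5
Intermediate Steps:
C(u) = 1/(u*(-4 + 2*u²)) (C(u) = 1/((-4 + (2*u)*u)*u) = 1/((-4 + 2*u²)*u) = 1/(u*(-4 + 2*u²)))
q(n) = -1/230 (q(n) = -1/(2*5*(-2 + 5²)) = -1/(2*5*(-2 + 25)) = -1/(2*5*23) = -1*1/230 = -1/230)
q(-6)² = (-1/230)² = 1/52900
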